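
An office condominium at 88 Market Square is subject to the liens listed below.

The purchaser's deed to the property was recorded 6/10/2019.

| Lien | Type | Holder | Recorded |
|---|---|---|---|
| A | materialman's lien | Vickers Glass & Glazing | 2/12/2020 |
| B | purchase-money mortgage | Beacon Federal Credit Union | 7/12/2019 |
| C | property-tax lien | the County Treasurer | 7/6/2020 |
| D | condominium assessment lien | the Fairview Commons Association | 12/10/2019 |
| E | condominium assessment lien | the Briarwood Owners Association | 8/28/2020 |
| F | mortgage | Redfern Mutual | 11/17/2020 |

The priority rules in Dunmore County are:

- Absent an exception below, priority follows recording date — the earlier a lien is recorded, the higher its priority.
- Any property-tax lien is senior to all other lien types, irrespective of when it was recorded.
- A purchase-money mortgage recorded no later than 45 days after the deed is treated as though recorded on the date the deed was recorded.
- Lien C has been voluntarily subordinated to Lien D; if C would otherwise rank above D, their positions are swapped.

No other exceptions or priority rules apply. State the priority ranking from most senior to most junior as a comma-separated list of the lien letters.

D, B, C, A, E, F

First, effective dates: B relates back to the deed date 6/10/2019.
C, as a property-tax lien, has superpriority and ranks first.
Remaining liens by effective date: B (6/10/2019), D (12/10/2019), A (2/12/2020), E (8/28/2020), F (11/17/2020).
The subordination applies — C was senior to D — so C and D swap.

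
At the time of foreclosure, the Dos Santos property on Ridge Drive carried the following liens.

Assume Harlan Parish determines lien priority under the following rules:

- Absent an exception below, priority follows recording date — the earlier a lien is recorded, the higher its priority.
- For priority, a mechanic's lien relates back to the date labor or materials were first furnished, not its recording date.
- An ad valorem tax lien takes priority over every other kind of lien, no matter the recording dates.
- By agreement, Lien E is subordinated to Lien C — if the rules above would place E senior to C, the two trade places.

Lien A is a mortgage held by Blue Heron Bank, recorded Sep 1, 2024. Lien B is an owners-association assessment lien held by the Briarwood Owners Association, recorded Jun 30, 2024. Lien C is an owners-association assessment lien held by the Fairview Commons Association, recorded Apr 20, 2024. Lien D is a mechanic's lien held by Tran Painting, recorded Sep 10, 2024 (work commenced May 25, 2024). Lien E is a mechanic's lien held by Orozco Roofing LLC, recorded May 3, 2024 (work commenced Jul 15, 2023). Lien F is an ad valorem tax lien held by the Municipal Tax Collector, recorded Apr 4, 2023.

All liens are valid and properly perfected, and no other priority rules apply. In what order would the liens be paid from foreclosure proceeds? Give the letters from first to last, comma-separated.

F, C, E, D, B, A

Effective dates after the stated exceptions: D relates back to May 25, 2024 (work commenced); E relates back to Jul 15, 2023 (work commenced).
F is an ad valorem tax lien and takes priority over every other lien.
Remaining liens by effective date: E (Jul 15, 2023), C (Apr 20, 2024), D (May 25, 2024), B (Jun 30, 2024), A (Sep 1, 2024).
Because E would otherwise rank above C, the subordination swaps them.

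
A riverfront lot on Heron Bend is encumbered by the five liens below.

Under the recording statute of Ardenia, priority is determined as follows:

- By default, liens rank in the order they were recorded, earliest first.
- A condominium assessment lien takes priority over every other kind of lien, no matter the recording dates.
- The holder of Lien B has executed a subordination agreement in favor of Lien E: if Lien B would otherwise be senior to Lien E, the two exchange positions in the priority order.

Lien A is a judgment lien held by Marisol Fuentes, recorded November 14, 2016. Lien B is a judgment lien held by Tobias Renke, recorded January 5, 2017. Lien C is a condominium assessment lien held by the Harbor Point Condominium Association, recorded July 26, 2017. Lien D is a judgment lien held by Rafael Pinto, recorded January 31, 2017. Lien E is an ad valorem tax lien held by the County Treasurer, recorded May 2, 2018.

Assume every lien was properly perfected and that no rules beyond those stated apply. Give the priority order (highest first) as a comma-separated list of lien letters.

C, A, E, D, B

C, as a condominium assessment lien, has superpriority and ranks first.
The other liens, earliest effective date first: A (November 14, 2016), B (January 5, 2017), D (January 31, 2017), E (May 2, 2018).
B is senior to E before the subordination, so the two trade places.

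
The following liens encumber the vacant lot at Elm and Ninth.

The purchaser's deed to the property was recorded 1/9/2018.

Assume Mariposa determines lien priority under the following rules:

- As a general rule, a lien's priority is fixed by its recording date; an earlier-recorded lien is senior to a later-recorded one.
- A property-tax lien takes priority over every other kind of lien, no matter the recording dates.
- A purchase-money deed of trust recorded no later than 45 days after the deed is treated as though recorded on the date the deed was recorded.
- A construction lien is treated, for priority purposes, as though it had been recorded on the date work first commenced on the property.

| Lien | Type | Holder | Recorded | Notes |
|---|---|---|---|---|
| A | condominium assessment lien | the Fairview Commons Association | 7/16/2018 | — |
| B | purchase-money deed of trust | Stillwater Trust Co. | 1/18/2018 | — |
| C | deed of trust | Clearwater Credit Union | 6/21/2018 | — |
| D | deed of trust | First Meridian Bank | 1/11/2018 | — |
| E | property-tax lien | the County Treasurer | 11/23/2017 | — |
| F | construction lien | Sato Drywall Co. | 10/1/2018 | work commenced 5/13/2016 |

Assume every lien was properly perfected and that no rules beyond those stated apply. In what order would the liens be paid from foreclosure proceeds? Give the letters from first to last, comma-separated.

E, F, B, D, C, A

First, effective dates: B's effective date is the deed date, 1/9/2018; F is treated as recorded 5/13/2016, the work-commencement date.
E is a property-tax lien and takes priority over every other lien.
Remaining liens by effective date: F (5/13/2016), B (1/9/2018), D (1/11/2018), C (6/21/2018), A (7/16/2018).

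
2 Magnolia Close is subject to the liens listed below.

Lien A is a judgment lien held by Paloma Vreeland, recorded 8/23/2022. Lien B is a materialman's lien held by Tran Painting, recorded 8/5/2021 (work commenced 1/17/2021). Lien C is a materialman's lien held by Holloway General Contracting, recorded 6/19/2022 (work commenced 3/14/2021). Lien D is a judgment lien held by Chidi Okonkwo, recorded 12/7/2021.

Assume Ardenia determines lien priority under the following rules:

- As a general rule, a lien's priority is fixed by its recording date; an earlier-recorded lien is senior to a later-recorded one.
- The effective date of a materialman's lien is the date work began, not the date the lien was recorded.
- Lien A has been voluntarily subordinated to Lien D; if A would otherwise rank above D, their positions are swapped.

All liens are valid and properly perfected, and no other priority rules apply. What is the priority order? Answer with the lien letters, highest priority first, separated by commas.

B, C, D, A

First, effective dates: B's effective date is 1/17/2021, when work began; C's effective date is 3/14/2021, when work began.
Ordering by effective date: B (1/17/2021), C (3/14/2021), D (12/7/2021), A (8/23/2022).
A is already junior to D, so the subordination agreement changes nothing.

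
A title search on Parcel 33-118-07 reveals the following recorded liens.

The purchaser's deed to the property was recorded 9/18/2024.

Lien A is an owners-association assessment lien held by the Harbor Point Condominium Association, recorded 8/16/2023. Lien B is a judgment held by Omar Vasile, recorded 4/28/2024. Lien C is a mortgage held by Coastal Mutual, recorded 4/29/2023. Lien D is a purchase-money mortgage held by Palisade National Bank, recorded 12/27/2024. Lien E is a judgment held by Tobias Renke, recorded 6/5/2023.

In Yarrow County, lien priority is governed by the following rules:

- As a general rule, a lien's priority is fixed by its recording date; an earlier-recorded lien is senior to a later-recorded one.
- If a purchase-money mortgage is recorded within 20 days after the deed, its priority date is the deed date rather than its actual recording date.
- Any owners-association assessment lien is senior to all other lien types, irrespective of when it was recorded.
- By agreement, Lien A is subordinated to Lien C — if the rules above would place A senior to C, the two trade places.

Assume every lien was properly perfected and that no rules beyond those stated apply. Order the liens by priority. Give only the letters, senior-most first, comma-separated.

Effective dates after the stated exceptions: D missed the 20-day window (100 days after the deed), so its recording date stands.
As an owners-association assessment lien, A is senior to every other lien.
Ordering the rest by effective date: C (4/29/2023), E (6/5/2023), B (4/28/2024), D (12/27/2024).
The subordination applies — A was senior to C — so A and C swap.

C, A, E, B, D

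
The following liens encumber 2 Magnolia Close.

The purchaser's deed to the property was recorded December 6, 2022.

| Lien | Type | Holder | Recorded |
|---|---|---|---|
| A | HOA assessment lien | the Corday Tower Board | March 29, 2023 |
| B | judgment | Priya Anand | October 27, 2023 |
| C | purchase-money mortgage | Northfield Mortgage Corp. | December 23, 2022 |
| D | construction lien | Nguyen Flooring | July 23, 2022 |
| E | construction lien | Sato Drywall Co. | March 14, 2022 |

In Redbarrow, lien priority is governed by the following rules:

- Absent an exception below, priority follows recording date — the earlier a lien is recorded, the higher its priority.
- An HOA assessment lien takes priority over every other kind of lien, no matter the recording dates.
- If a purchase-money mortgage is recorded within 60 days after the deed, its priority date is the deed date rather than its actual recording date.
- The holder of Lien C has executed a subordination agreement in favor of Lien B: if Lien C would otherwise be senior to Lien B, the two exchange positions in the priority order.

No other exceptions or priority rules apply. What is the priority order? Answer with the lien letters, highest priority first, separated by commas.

First, effective dates: C relates back to the deed date December 6, 2022.
A is an HOA assessment lien, so it outranks all other liens regardless of date.
Among the remaining liens, by effective date: E (March 14, 2022), D (July 23, 2022), C (December 6, 2022), B (October 27, 2023).
C would otherwise be senior to B, so under the subordination agreement C and B exchange positions.

A, E, D, B, C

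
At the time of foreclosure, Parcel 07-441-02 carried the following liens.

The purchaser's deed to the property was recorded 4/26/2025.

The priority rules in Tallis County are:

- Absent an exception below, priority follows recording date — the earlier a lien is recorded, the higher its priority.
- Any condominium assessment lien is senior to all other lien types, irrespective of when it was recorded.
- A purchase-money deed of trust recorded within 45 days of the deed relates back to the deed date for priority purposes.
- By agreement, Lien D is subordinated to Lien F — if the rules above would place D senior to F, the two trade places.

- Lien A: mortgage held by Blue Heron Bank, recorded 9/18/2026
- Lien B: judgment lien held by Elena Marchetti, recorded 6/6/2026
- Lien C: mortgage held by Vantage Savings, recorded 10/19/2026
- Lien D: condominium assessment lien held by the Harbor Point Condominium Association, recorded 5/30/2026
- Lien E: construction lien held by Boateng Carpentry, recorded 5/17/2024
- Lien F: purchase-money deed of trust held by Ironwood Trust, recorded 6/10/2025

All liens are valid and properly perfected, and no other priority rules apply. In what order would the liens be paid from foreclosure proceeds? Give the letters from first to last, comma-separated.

First, effective dates: F's effective date is the deed date, 4/26/2025.
D is a condominium assessment lien and takes priority over every other lien.
Remaining liens by effective date: E (5/17/2024), F (4/26/2025), B (6/6/2026), A (9/18/2026), C (10/19/2026).
D would otherwise be senior to F, so under the subordination agreement D and F exchange positions.

F, E, D, B, A, C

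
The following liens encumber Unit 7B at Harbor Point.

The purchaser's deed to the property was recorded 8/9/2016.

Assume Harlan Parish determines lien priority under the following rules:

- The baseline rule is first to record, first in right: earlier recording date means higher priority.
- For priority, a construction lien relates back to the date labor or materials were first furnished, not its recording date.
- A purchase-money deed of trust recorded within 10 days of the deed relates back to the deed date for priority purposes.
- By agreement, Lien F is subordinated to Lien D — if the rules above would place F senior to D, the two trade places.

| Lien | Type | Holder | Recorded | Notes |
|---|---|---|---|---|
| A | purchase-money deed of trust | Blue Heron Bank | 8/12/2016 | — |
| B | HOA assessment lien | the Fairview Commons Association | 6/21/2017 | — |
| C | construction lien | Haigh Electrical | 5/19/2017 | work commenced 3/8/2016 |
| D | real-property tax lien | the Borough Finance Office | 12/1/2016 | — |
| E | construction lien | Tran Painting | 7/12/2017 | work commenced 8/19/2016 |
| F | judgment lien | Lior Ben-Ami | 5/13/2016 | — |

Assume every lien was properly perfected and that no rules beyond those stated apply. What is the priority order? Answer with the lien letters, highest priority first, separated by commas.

C, D, A, E, F, B

Adjusting effective dates: A relates back to the deed date 8/9/2016; C's effective date is 3/8/2016, when work began; E relates back to 8/19/2016 (work commenced).
By effective date, earliest first: C (3/8/2016), F (5/13/2016), A (8/9/2016), E (8/19/2016), D (12/1/2016), B (6/21/2017).
The subordination applies — F was senior to D — so F and D swap.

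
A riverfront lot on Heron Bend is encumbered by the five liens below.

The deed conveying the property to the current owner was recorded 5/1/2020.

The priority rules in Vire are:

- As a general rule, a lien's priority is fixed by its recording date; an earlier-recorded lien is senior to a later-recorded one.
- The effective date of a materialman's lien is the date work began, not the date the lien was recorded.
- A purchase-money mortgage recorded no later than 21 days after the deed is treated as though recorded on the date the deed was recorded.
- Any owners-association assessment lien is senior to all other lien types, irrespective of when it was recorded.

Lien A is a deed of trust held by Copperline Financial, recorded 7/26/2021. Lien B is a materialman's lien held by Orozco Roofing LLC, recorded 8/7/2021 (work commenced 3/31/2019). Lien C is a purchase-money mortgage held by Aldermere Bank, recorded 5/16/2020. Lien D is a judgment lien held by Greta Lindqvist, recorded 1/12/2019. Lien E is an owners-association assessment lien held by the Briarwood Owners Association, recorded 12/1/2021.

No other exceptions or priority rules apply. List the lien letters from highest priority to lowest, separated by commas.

E, D, B, C, A

Effective dates: B's effective date is 3/31/2019, when work began; C's effective date is the deed date, 5/1/2020.
E is an owners-association assessment lien, so it outranks all other liens regardless of date.
Among the remaining liens, by effective date: D (1/12/2019), B (3/31/2019), C (5/1/2020), A (7/26/2021).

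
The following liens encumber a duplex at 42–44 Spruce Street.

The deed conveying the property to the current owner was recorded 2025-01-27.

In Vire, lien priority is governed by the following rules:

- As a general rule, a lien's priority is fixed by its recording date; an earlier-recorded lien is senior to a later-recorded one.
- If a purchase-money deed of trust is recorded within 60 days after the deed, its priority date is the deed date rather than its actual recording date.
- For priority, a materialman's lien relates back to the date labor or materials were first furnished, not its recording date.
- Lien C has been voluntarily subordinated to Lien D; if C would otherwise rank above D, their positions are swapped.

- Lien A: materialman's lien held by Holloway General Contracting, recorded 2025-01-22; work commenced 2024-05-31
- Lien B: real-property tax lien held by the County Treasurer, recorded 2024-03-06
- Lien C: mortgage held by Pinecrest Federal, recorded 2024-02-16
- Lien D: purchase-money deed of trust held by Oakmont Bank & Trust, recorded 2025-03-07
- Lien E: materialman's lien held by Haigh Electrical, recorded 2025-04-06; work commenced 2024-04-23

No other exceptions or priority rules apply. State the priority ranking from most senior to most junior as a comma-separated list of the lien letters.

Effective dates: A is treated as recorded 2024-05-31, the work-commencement date; D was recorded within the 60-day window, so its effective date is the deed date 2025-01-27; E relates back to 2024-04-23 (work commenced).
By effective date: C (2024-02-16), B (2024-03-06), E (2024-04-23), A (2024-05-31), D (2025-01-27).
C is senior to D before the subordination, so the two trade places.

D, B, E, A, C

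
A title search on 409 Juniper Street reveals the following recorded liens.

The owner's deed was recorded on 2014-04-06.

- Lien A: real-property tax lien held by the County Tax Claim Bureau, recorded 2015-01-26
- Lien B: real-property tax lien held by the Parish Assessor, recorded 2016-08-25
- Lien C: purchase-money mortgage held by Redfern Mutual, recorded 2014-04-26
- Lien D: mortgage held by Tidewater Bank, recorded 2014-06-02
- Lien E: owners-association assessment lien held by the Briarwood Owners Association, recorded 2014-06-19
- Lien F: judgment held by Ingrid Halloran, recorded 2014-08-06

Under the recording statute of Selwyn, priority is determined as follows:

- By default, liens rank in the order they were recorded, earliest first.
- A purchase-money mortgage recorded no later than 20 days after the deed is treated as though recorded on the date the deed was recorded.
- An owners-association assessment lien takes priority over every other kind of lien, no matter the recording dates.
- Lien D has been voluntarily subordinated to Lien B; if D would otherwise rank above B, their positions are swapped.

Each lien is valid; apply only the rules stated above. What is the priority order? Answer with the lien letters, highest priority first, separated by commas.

E, C, B, F, A, D

Effective dates: C's effective date is the deed date, 2014-04-06.
E is an owners-association assessment lien and takes priority over every other lien.
Remaining liens by effective date: C (2014-04-06), D (2014-06-02), F (2014-08-06), A (2015-01-26), B (2016-08-25).
The subordination applies — D was senior to B — so D and B swap.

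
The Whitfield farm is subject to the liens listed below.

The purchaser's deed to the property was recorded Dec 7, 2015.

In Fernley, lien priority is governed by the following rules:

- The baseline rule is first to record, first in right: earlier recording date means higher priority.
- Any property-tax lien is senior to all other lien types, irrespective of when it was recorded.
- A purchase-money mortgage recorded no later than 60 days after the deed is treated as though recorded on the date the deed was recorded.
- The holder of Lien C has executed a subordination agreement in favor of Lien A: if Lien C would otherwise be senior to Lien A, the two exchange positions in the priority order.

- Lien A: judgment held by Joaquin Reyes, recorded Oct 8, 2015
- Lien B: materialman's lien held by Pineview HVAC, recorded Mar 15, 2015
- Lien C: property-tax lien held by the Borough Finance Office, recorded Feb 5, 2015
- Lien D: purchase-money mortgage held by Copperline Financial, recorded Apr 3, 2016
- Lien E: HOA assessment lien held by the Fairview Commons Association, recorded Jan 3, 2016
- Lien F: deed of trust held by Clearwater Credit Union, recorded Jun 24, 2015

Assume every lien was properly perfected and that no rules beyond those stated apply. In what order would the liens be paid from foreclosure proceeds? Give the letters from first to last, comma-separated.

Adjusting effective dates: D missed the 60-day window (118 days after the deed), so its recording date stands.
As a property-tax lien, C is senior to every other lien.
Ordering the rest by effective date: B (Mar 15, 2015), F (Jun 24, 2015), A (Oct 8, 2015), E (Jan 3, 2016), D (Apr 3, 2016).
The subordination applies — C was senior to A — so C and A swap.

A, B, F, C, E, D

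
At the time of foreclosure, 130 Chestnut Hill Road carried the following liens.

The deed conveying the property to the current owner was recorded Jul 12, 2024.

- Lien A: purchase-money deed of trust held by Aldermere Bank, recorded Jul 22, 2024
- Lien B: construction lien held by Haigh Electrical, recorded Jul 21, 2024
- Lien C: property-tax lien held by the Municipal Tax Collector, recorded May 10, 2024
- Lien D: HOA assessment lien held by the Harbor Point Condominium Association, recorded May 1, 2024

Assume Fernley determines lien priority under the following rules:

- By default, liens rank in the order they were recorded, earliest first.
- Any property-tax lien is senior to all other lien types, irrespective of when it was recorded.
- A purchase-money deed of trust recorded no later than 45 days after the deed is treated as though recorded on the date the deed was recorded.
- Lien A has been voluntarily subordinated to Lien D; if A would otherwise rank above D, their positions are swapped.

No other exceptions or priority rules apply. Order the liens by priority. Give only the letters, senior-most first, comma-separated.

C, D, A, B

First, effective dates: A was recorded within the 45-day window, so its effective date is the deed date Jul 12, 2024.
C is a property-tax lien, so it outranks all other liens regardless of date.
Ordering the rest by effective date: D (May 1, 2024), A (Jul 12, 2024), B (Jul 21, 2024).
A already ranks below D; the subordination has no effect.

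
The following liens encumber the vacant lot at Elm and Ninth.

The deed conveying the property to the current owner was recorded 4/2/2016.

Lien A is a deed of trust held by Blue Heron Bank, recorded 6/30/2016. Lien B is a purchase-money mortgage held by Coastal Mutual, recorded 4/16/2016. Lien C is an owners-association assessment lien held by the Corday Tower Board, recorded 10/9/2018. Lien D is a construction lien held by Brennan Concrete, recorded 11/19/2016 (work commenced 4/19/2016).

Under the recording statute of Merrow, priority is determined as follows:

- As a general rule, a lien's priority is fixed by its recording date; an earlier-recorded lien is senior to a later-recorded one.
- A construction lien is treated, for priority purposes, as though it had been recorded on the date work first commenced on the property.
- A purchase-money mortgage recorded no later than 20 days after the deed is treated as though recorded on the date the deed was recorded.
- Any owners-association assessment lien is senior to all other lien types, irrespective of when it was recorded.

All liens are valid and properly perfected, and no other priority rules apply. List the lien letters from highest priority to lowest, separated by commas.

C, B, D, A

First, effective dates: B's effective date is the deed date, 4/2/2016; D relates back to 4/19/2016 (work commenced).
C is an owners-association assessment lien, so it outranks all other liens regardless of date.
The other liens, earliest effective date first: B (4/2/2016), D (4/19/2016), A (6/30/2016).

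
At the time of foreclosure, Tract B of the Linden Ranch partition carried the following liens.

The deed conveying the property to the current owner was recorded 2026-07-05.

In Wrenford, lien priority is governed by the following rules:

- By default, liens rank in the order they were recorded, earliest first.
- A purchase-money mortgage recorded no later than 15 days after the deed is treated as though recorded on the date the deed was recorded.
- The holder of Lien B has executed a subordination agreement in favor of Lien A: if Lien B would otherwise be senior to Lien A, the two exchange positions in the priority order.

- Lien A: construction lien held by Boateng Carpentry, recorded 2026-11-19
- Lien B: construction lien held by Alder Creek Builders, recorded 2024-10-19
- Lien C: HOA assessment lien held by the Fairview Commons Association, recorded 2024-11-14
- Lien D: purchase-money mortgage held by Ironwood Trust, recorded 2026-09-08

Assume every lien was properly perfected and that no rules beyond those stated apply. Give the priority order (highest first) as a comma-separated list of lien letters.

First, effective dates: D missed the 15-day window (65 days after the deed), so its recording date stands.
Sorted by effective date: B (2024-10-19), C (2024-11-14), D (2026-09-08), A (2026-11-19).
The subordination applies — B was senior to A — so B and A swap.

A, C, D, B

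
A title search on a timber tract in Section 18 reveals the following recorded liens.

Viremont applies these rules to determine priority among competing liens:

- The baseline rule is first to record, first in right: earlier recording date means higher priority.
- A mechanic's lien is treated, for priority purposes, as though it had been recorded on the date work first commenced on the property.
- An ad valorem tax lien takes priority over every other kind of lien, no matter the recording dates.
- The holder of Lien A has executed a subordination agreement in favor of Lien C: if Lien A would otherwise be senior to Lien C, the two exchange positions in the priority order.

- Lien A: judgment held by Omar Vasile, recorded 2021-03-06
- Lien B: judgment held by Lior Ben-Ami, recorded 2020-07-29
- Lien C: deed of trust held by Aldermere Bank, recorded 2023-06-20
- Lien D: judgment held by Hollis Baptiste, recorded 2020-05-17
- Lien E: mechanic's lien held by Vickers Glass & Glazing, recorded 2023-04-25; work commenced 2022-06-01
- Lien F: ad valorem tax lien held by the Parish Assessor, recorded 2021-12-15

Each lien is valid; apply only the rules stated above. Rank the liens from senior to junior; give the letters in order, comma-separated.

First, effective dates: E is treated as recorded 2022-06-01, the work-commencement date.
F is an ad valorem tax lien, so it outranks all other liens regardless of date.
Ordering the rest by effective date: D (2020-05-17), B (2020-07-29), A (2021-03-06), E (2022-06-01), C (2023-06-20).
A would otherwise be senior to C, so under the subordination agreement A and C exchange positions.

F, D, B, C, E, A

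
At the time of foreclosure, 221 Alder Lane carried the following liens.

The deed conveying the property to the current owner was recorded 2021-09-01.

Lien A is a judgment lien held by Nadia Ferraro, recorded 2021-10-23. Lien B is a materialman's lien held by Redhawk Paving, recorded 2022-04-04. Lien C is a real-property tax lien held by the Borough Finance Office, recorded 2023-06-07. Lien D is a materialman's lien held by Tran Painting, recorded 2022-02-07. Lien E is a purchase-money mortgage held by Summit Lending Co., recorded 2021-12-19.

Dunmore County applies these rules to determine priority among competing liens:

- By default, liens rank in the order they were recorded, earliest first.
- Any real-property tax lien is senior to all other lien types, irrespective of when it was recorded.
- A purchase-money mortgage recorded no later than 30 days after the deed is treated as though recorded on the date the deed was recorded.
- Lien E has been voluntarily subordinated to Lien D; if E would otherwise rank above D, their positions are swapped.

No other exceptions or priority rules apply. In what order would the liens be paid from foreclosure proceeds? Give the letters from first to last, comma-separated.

C, A, D, E, B

Adjusting effective dates: E missed the 30-day window (109 days after the deed), so its recording date stands.
C, as a real-property tax lien, has superpriority and ranks first.
Remaining liens by effective date: A (2021-10-23), E (2021-12-19), D (2022-02-07), B (2022-04-04).
E would otherwise be senior to D, so under the subordination agreement E and D exchange positions.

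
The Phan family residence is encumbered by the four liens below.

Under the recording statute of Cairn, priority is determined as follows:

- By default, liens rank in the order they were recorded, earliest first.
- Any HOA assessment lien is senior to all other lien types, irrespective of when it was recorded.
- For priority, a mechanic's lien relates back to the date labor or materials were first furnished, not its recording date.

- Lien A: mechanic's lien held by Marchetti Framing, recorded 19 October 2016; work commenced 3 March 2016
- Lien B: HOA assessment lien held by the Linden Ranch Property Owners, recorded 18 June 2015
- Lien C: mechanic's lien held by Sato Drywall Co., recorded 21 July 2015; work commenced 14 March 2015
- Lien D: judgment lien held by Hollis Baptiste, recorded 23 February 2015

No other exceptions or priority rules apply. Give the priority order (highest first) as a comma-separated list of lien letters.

B, D, C, A

Effective dates after the stated exceptions: A relates back to 3 March 2016 (work commenced); C is treated as recorded 14 March 2015, the work-commencement date.
B, as an HOA assessment lien, has superpriority and ranks first.
Among the remaining liens, by effective date: D (23 February 2015), C (14 March 2015), A (3 March 2016).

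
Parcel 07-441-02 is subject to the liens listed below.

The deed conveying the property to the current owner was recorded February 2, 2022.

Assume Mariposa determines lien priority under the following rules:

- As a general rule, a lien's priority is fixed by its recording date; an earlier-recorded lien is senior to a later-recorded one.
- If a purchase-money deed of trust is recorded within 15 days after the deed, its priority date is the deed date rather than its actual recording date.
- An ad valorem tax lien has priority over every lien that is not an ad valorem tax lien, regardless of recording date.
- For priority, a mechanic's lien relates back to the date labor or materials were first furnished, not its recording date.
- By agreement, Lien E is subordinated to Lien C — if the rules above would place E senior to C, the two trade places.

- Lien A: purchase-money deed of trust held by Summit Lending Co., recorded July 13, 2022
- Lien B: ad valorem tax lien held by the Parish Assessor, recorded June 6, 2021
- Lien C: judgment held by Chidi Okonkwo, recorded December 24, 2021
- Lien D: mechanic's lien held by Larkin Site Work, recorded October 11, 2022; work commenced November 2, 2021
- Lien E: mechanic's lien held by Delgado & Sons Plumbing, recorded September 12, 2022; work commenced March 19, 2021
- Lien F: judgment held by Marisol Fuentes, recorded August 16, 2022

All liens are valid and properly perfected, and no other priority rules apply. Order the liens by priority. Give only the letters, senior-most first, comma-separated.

Effective dates after the stated exceptions: A missed the 15-day window (161 days after the deed), so its recording date stands; D relates back to November 2, 2021 (work commenced); E is treated as recorded March 19, 2021, the work-commencement date.
B, as an ad valorem tax lien, has superpriority and ranks first.
Ordering the rest by effective date: E (March 19, 2021), D (November 2, 2021), C (December 24, 2021), A (July 13, 2022), F (August 16, 2022).
E is senior to C before the subordination, so the two trade places.

B, C, D, E, A, F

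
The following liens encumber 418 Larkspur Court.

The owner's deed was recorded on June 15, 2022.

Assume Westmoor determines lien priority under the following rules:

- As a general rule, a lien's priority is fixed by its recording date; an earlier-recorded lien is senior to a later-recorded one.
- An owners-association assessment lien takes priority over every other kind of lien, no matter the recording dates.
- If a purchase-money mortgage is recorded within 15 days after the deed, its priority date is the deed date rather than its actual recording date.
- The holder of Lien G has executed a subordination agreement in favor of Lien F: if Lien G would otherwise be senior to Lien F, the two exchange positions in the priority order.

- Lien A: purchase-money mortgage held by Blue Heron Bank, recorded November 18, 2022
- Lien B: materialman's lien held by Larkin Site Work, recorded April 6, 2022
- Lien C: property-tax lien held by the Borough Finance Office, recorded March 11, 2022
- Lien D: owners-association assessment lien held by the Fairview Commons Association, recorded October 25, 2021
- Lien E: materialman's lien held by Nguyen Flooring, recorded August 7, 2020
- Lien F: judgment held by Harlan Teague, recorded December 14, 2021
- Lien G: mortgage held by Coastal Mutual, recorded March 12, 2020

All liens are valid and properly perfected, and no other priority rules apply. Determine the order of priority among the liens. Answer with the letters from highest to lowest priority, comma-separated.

D, F, E, G, C, B, A

First, effective dates: A was recorded 156 days after the deed — beyond 15 days — so no relation-back applies.
As an owners-association assessment lien, D is senior to every other lien.
Among the remaining liens, by effective date: G (March 12, 2020), E (August 7, 2020), F (December 14, 2021), C (March 11, 2022), B (April 6, 2022), A (November 18, 2022).
Because G would otherwise rank above F, the subordination swaps them.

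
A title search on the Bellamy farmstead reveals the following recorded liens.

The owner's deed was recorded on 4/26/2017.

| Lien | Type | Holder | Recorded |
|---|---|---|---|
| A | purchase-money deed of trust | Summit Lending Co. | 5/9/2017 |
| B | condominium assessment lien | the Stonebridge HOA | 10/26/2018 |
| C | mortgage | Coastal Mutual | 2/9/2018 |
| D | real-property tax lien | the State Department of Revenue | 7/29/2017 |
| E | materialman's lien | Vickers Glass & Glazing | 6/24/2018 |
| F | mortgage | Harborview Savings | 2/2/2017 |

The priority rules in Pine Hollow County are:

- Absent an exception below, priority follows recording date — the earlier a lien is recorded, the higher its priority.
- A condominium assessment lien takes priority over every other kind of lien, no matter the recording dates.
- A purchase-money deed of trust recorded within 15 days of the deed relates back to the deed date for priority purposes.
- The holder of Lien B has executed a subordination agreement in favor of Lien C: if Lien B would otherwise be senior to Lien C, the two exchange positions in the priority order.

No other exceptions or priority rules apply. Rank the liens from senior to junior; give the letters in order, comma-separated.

First, effective dates: A was recorded within the 15-day window, so its effective date is the deed date 4/26/2017.
B is a condominium assessment lien and takes priority over every other lien.
Remaining liens by effective date: F (2/2/2017), A (4/26/2017), D (7/29/2017), C (2/9/2018), E (6/24/2018).
B would otherwise be senior to C, so under the subordination agreement B and C exchange positions.

C, F, A, D, B, E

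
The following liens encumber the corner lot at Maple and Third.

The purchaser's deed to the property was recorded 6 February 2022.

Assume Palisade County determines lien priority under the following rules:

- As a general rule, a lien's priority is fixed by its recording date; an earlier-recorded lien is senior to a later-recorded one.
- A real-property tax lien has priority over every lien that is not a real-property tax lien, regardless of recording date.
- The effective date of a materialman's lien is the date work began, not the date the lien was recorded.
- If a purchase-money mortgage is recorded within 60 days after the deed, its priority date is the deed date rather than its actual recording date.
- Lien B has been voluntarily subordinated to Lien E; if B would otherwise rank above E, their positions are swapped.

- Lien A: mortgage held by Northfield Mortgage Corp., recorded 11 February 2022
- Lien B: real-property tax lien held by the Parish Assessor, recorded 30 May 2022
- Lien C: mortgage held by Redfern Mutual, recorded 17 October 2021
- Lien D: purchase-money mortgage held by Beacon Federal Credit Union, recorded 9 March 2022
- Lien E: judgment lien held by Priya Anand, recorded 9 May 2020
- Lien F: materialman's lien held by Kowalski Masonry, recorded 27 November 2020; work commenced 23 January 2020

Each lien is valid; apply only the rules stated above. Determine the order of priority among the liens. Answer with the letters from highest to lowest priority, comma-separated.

E, F, B, C, D, A

Adjusting effective dates: D relates back to the deed date 6 February 2022; F relates back to 23 January 2020 (work commenced).
B is a real-property tax lien, so it outranks all other liens regardless of date.
The other liens, earliest effective date first: F (23 January 2020), E (9 May 2020), C (17 October 2021), D (6 February 2022), A (11 February 2022).
Because B would otherwise rank above E, the subordination swaps them.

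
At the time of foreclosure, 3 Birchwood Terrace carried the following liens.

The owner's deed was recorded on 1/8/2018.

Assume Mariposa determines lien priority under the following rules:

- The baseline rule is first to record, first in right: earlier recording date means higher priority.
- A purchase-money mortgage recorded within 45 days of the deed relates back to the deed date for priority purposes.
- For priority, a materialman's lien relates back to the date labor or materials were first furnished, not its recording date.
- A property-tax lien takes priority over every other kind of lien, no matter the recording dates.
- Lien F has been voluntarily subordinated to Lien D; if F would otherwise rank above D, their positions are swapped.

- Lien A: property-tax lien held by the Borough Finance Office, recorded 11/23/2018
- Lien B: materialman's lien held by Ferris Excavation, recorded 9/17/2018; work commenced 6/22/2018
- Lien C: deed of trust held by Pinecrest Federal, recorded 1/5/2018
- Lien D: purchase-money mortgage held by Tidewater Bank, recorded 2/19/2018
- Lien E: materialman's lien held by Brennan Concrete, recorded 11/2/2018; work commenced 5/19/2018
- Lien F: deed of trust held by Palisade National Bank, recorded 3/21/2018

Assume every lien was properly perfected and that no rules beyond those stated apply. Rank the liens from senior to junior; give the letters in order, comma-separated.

A, C, D, F, E, B

Effective dates: B is treated as recorded 6/22/2018, the work-commencement date; D relates back to the deed date 1/8/2018; E relates back to 5/19/2018 (work commenced).
A, as a property-tax lien, has superpriority and ranks first.
Ordering the rest by effective date: C (1/5/2018), D (1/8/2018), F (3/21/2018), E (5/19/2018), B (6/22/2018).
F is already junior to D, so the subordination agreement changes nothing.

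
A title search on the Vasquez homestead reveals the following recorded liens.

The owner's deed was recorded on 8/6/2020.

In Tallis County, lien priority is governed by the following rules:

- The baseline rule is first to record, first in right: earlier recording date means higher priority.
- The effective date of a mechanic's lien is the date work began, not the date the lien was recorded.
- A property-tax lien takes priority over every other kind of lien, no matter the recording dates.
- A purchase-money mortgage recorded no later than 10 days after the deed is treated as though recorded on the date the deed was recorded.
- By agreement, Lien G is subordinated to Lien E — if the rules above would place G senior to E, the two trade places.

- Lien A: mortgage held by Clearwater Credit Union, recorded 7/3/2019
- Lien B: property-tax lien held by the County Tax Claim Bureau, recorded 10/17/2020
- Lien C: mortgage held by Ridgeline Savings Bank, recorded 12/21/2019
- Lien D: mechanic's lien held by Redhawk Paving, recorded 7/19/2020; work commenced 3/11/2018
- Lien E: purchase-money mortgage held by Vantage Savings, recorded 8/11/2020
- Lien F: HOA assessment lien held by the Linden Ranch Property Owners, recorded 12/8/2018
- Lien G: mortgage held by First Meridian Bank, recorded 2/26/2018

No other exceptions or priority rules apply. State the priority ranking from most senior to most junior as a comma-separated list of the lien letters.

Effective dates after the stated exceptions: D relates back to 3/11/2018 (work commenced); E's effective date is the deed date, 8/6/2020.
B, as a property-tax lien, has superpriority and ranks first.
Ordering the rest by effective date: G (2/26/2018), D (3/11/2018), F (12/8/2018), A (7/3/2019), C (12/21/2019), E (8/6/2020).
G is senior to E before the subordination, so the two trade places.

B, E, D, F, A, C, G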